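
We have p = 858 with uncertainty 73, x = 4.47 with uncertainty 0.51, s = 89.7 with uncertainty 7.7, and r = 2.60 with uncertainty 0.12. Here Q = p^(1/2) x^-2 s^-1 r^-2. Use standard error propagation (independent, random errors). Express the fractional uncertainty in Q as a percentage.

Relative error in a monomial: (δQ/Q)² = Σ (nᵢ · δxᵢ/xᵢ)².
  (½·δp/p)² = (0.5×0.0851)² = 0.00181;  (-2·δx/x)² = (-2×0.114)² = 0.0521;  (-1·δs/s)² = (-1×0.0858)² = 0.00737;  (-2·δr/r)² = (-2×0.0462)² = 0.00852
δQ/Q = √(0.0698) = 0.264

26.4%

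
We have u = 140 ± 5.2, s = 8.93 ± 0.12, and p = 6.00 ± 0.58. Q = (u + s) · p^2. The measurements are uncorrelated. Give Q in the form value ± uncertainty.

Let w = u + s = 149. δw = √(δu² + δs²) = √(27.0 + 0.0144) = 5.20, so δw/w = 0.0349.
Q is then a monomial in w, p:
δQ/Q = √((δw/w)² + (2·δp/p)²) = √(0.00122 + 0.0374) = 0.196
Q = 5360, so δQ = 0.196 × 5360 = 1050.

5360 ± 1050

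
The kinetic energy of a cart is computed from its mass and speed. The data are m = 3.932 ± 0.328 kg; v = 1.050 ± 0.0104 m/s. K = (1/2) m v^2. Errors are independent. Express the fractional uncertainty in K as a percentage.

For a monomial K ∝ m, v^2, fractional errors add in quadrature:
  (1·δm/m)² = (1×0.0834)² = 0.00696;  (2·δv/v)² = (2×0.00990)² = 0.000392
δK/K = √(0.00735) = 0.0857

8.57%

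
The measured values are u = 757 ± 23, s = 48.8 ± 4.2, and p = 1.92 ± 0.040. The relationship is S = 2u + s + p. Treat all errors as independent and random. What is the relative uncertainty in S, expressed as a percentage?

2.95%

S is a linear combination, so absolute uncertainties add in quadrature:
  (2·δu)² = 2120;  (δs)² = 17.6;  (δp)² = 0.00160
δS = √(2130) = 46.2
S = 1560, so δS/S = 46.2/1560 = 0.0295.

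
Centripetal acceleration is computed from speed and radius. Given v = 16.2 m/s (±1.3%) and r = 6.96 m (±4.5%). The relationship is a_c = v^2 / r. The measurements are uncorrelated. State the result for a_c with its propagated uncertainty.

Each factor contributes (exponent × relative error)² to (δa_c/a_c)²:
  (2·δv/v)² = (2×0.0130)² = 0.000676;  (-1·δr/r)² = (-1×0.0450)² = 0.00202
δa_c/a_c = √(0.00270) = 0.0520
a_c = 37.7 m/s^2, so δa_c = 0.0520 × 37.7 = 1.96 m/s^2.

37.7 ± 1.96 m/s^2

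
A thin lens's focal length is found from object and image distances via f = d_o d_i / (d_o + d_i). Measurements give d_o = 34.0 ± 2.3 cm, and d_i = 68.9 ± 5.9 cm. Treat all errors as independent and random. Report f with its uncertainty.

∂f/∂d_o = (d_i/(d_o+d_i))² = 0.448;  ∂f/∂d_i = (d_o/(d_o+d_i))² = 0.109
δf = √((∂f/∂d_o · δd_o)² + (∂f/∂d_i · δd_i)²) = √(1.06 + 0.415) = 1.22 cm
f = 22.8 cm.

22.8 ± 1.22 cm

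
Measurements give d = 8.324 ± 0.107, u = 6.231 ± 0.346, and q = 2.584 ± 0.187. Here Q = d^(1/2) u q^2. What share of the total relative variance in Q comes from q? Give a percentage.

87.0%

(δQ/Q)² = (½·δd/d)² + (1·δu/u)² + (2·δq/q)²
  d term: (0.5×0.0129)² = 4.13e-05
  u term: (1×0.0555)² = 0.00308
  q term: (2×0.0724)² = 0.0209
Total = 0.0241. Share from q = 0.0209/0.0241 = 0.870.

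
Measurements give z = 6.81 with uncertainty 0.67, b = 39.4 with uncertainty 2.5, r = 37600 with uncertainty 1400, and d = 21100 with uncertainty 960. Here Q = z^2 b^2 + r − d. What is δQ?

Let p = z^2·b^2 = 72000. δp/p = √((2·δz/z)² + (2·δb/b)²) = √(0.0387 + 0.0161) = 0.234, so δp = 16900.
Q = p + r − d: δQ = √(δp² + δr² + δd²) = √(2.84e+08 + 1.96e+06 + 9.22e+05) = 16900

16900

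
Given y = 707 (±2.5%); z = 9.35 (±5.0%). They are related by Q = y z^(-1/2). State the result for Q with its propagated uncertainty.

231 ± 8.17

Products/powers → add relative errors in quadrature, weighted by exponent:
  (1·δy/y)² = (1×0.0250)² = 0.000625;  (−½·δz/z)² = (-0.5×0.0500)² = 0.000625
δQ/Q = √(0.00125) = 0.0354
Q = 231, so δQ = 0.0354 × 231 = 8.17.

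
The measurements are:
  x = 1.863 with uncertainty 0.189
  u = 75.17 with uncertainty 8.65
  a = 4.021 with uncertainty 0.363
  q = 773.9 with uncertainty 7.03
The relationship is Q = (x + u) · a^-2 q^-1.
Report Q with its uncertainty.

Let w = x + u = 77.03. δw = √(δx² + δu²) = √(0.0357 + 74.8) = 8.65, so δw/w = 0.112.
Q is then a monomial in w, a, q:
δQ/Q = √((δw/w)² + (-2·δa/a)² + (-1·δq/q)²) = √(0.0126 + 0.0326 + 8.25e-05) = 0.213
Q = 0.006156, so δQ = 0.213 × 0.006156 = 0.00131.

0.006156 ± 0.00131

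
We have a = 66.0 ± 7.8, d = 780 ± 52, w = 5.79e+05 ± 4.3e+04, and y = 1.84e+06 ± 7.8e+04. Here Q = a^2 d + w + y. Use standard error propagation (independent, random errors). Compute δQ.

Let p = a^2·d = 3.4e+06. δp/p = √((2·δa/a)² + (1·δd/d)²) = √(0.0559 + 0.00444) = 0.246, so δp = 8.34e+05.
Q = p + w + y: δQ = √(δp² + δw² + δy²) = √(6.96e+11 + 1.85e+09 + 6.08e+09) = 8.39e+05

8.39e+05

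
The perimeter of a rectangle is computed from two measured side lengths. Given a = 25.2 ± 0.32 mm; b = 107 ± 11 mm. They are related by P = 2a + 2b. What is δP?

Each term contributes (cᵢ δxᵢ)² to (δP)²:
  (2·δa)² = 0.410;  (2·δb)² = 484
δP = √(484) = 22.0 mm

22.0 mm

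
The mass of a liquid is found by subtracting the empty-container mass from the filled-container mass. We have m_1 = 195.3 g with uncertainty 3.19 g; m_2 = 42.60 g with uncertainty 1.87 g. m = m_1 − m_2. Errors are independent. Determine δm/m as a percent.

Absolute uncertainties add in quadrature for a linear combination:
  (δm_1)² = 10.2;  (δm_2)² = 3.50
δm = √(13.7) = 3.70 g
m = 152.7 g, so δm/m = 3.70/152.7 = 0.0242.

2.42%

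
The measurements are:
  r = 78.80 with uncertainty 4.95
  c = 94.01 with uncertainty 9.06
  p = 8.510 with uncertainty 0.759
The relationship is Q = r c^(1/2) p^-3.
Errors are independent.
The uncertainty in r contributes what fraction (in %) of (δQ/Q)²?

5.07%

(δQ/Q)² = (1·δr/r)² + (½·δc/c)² + (-3·δp/p)²
  r term: (1×0.0628)² = 0.00395
  c term: (0.5×0.0964)² = 0.00232
  p term: (-3×0.0892)² = 0.0716
Total = 0.0779. Share from r = 0.00395/0.0779 = 0.0507.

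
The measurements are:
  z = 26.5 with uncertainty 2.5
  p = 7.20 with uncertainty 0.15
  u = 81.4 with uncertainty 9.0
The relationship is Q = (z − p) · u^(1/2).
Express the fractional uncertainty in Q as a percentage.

14.1%

Let w = z − p = 19.3. δw = √(δz² + δp²) = √(6.25 + 0.0225) = 2.50, so δw/w = 0.130.
Q is then a monomial in w, u:
δQ/Q = √((δw/w)² + (½·δu/u)²) = √(0.0168 + 0.00306) = 0.141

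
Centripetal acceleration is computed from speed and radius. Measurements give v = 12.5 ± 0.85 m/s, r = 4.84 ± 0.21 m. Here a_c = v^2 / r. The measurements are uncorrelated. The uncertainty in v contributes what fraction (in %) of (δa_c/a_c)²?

90.8%

(δa_c/a_c)² = (2·δv/v)² + (-1·δr/r)²
  v term: (2×0.0680)² = 0.0185
  r term: (-1×0.0434)² = 0.00188
Total = 0.0204. Share from v = 0.0185/0.0204 = 0.908.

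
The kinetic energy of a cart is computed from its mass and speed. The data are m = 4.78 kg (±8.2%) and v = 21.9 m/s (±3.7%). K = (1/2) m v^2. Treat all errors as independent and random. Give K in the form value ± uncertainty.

1150 ± 127 J

For a monomial K ∝ m, v^2, fractional errors add in quadrature:
  (1·δm/m)² = (1×0.0820)² = 0.00672;  (2·δv/v)² = (2×0.0370)² = 0.00548
δK/K = √(0.0122) = 0.110
K = 1150 J, so δK = 0.110 × 1150 = 127 J.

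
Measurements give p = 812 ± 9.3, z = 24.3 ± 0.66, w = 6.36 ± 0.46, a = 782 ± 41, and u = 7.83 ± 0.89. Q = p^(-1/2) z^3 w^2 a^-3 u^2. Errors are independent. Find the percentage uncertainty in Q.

Relative error in a monomial: (δQ/Q)² = Σ (nᵢ · δxᵢ/xᵢ)².
  (−½·δp/p)² = (-0.5×0.0115)² = 3.28e-05;  (3·δz/z)² = (3×0.0272)² = 0.00664;  (2·δw/w)² = (2×0.0723)² = 0.0209;  (-3·δa/a)² = (-3×0.0524)² = 0.0247;  (2·δu/u)² = (2×0.114)² = 0.0517
δQ/Q = √(0.104) = 0.323

32.3%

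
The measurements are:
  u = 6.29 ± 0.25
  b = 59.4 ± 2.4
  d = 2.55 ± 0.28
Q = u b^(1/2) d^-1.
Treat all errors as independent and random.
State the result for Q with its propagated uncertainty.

19.0 ± 2.25

For a monomial Q ∝ u, b^(1/2), d^-1, fractional errors add in quadrature:
  (1·δu/u)² = (1×0.0397)² = 0.00158;  (½·δb/b)² = (0.5×0.0404)² = 0.000408;  (-1·δd/d)² = (-1×0.110)² = 0.0121
δQ/Q = √(0.0140) = 0.119
Q = 19.0, so δQ = 0.119 × 19.0 = 2.25.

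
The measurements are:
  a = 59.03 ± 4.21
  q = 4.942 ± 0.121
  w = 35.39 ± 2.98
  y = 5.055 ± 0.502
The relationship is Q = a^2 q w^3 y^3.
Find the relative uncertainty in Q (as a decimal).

Each factor contributes (exponent × relative error)² to (δQ/Q)²:
  (2·δa/a)² = (2×0.0713)² = 0.0203;  (1·δq/q)² = (1×0.0245)² = 0.000599;  (3·δw/w)² = (3×0.0842)² = 0.0638;  (3·δy/y)² = (3×0.0993)² = 0.0888
δQ/Q = √(0.174) = 0.417

0.417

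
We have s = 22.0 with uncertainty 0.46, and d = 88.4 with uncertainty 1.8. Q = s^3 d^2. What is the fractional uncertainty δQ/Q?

Each factor contributes (exponent × relative error)² to (δQ/Q)²:
  (3·δs/s)² = (3×0.0209)² = 0.00393;  (2·δd/d)² = (2×0.0204)² = 0.00166
δQ/Q = √(0.00559) = 0.0748

0.0748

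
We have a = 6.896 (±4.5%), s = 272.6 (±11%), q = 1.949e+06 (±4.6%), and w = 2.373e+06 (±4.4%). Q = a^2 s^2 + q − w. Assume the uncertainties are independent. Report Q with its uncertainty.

Let p = a^2·s^2 = 3.534e+06. δp/p = √((2·δa/a)² + (2·δs/s)²) = √(0.00810 + 0.0484) = 0.238, so δp = 8.4e+05.
Q = p + q − w: δQ = √(δp² + δq² + δw²) = √(7.06e+11 + 8.04e+09 + 1.09e+10) = 8.51e+05
Q = 3.11e+06.

(3.110 ± 0.851) × 10^6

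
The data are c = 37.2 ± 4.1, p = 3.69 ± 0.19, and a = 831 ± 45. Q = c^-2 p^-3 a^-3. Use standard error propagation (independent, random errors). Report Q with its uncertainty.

Products/powers → add relative errors in quadrature, weighted by exponent:
  (-2·δc/c)² = (-2×0.110)² = 0.0486;  (-3·δp/p)² = (-3×0.0515)² = 0.0239;  (-3·δa/a)² = (-3×0.0542)² = 0.0264
δQ/Q = √(0.0988) = 0.314
Q = 2.51e-14, so δQ = 0.314 × 2.51e-14 = 7.88e-15.

(2.51 ± 0.788) × 10^-14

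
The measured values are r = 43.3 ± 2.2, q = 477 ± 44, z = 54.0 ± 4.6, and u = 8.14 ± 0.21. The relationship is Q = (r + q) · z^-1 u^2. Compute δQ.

83.5

Let w = r + q = 520. δw = √(δr² + δq²) = √(4.84 + 1940) = 44.1, so δw/w = 0.0847.
Q is then a monomial in w, z, u:
δQ/Q = √((δw/w)² + (-1·δz/z)² + (2·δu/u)²) = √(0.00717 + 0.00726 + 0.00266) = 0.131
Q = 638, so δQ = 0.131 × 638 = 83.5.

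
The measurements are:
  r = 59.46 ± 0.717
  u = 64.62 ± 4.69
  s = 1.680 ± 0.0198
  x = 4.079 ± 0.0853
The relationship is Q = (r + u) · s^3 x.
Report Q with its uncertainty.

Let w = r + u = 124.1. δw = √(δr² + δu²) = √(0.514 + 22.0) = 4.74, so δw/w = 0.0382.
Q is then a monomial in w, s, x:
δQ/Q = √((δw/w)² + (3·δs/s)² + (1·δx/x)²) = √(0.00146 + 0.00125 + 0.000437) = 0.0561
Q = 2400, so δQ = 0.0561 × 2400 = 135.

2400 ± 135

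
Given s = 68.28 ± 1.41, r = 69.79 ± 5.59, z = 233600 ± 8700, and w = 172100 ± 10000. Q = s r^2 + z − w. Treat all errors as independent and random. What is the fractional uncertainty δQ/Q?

Let p = s·r^2 = 332600. δp/p = √((1·δs/s)² + (2·δr/r)²) = √(0.000426 + 0.0257) = 0.162, so δp = 53700.
Q = p + z − w: δQ = √(δp² + δz² + δw²) = √(2.89e+09 + 7.57e+07 + 1e+08) = 55300
Q = 394100, so δQ/Q = 55300/394100 = 0.140.

0.140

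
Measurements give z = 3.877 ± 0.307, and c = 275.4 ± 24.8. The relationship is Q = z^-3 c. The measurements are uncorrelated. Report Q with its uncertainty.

Q is a product of powers, so relative uncertainties combine in quadrature:
  (-3·δz/z)² = (-3×0.0792)² = 0.0564;  (1·δc/c)² = (1×0.0901)² = 0.00811
δQ/Q = √(0.0645) = 0.254
Q = 4.726, so δQ = 0.254 × 4.726 = 1.20.

4.726 ± 1.20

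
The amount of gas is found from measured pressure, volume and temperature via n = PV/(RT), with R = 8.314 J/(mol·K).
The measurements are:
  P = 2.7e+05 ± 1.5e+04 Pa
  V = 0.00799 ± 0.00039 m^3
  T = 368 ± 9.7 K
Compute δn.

For a monomial n ∝ P, V, T^-1, fractional errors add in quadrature:
  (1·δP/P)² = (1×0.0556)² = 0.00309;  (1·δV/V)² = (1×0.0488)² = 0.00238;  (-1·δT/T)² = (-1×0.0264)² = 0.000695
δn/n = √(0.00616) = 0.0785
n = 0.705 mol, so δn = 0.0785 × 0.705 = 0.0554 mol.

0.0554 mol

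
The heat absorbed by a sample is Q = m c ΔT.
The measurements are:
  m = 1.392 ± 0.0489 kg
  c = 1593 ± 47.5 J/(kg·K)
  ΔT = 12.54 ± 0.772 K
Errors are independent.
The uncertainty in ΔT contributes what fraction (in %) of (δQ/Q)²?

(δQ/Q)² = (1·δm/m)² + (1·δc/c)² + (1·δΔT/ΔT)²
  m term: (1×0.0351)² = 0.00123
  c term: (1×0.0298)² = 0.000889
  ΔT term: (1×0.0616)² = 0.00379
Total = 0.00591. Share from ΔT = 0.00379/0.00591 = 0.641.

64.1%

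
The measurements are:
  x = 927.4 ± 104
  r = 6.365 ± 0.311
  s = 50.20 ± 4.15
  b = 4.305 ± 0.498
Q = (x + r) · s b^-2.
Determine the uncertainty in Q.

682

Let u = x + r = 933.8. δu = √(δx² + δr²) = √(10800 + 0.0967) = 104, so δu/u = 0.111.
Q is then a monomial in u, s, b:
δQ/Q = √((δu/u)² + (1·δs/s)² + (-2·δb/b)²) = √(0.0124 + 0.00683 + 0.0535) = 0.270
Q = 2529, so δQ = 0.270 × 2529 = 682.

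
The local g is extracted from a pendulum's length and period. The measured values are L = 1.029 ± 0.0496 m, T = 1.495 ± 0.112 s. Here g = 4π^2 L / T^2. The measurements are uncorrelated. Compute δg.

2.86 m/s^2

Since g is a product/quotient, work with relative uncertainties:
  (1·δL/L)² = (1×0.0482)² = 0.00232;  (-2·δT/T)² = (-2×0.0749)² = 0.0224
δg/g = √(0.0248) = 0.157
g = 18.18 m/s^2, so δg = 0.157 × 18.18 = 2.86 m/s^2.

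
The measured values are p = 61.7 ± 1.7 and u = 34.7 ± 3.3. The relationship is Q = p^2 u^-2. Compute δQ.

Relative error in a monomial: (δQ/Q)² = Σ (nᵢ · δxᵢ/xᵢ)².
  (2·δp/p)² = (2×0.0276)² = 0.00304;  (-2·δu/u)² = (-2×0.0951)² = 0.0362
δQ/Q = √(0.0392) = 0.198
Q = 3.16, so δQ = 0.198 × 3.16 = 0.626.

0.626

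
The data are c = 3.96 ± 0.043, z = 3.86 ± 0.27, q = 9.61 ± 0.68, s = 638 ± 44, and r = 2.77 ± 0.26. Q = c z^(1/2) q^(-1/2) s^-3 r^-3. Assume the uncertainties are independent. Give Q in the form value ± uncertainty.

(4.55 ± 1.61) × 10^-10

Since Q is a product/quotient, work with relative uncertainties:
  (1·δc/c)² = (1×0.0109)² = 0.000118;  (½·δz/z)² = (0.5×0.0699)² = 0.00122;  (−½·δq/q)² = (-0.5×0.0708)² = 0.00125;  (-3·δs/s)² = (-3×0.0690)² = 0.0428;  (-3·δr/r)² = (-3×0.0939)² = 0.0793
δQ/Q = √(0.125) = 0.353
Q = 4.55e-10, so δQ = 0.353 × 4.55e-10 = 1.61e-10.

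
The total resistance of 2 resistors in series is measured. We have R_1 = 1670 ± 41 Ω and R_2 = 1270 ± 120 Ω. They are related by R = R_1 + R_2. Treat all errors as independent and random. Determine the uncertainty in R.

127 Ω

Absolute uncertainties add in quadrature for a linear combination:
  (δR_1)² = 1680;  (δR_2)² = 14400
δR = √(16100) = 127 Ω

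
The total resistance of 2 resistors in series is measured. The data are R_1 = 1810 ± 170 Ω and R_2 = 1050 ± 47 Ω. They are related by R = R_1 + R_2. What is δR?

176 Ω

Sums and differences: (δR)² = Σ (cᵢ δxᵢ)².
  (δR_1)² = 28900;  (δR_2)² = 2210
δR = √(31100) = 176 Ω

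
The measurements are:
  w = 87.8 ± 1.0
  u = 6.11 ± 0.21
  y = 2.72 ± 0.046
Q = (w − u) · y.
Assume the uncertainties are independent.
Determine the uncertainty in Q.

Let h = w − u = 81.7. δh = √(δw² + δu²) = √(1.00 + 0.0441) = 1.02, so δh/h = 0.0125.
Q is then a monomial in h, y:
δQ/Q = √((δh/h)² + (1·δy/y)²) = √(0.000156 + 0.000286) = 0.0210
Q = 222, so δQ = 0.0210 × 222 = 4.67.

4.67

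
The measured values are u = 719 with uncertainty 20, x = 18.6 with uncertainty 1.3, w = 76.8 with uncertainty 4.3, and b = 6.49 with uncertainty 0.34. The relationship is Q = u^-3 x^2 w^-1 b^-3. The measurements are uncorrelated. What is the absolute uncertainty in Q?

Relative error in a monomial: (δQ/Q)² = Σ (nᵢ · δxᵢ/xᵢ)².
  (-3·δu/u)² = (-3×0.0278)² = 0.00696;  (2·δx/x)² = (2×0.0699)² = 0.0195;  (-1·δw/w)² = (-1×0.0560)² = 0.00313;  (-3·δb/b)² = (-3×0.0524)² = 0.0247
δQ/Q = √(0.0543) = 0.233
Q = 4.43e-11, so δQ = 0.233 × 4.43e-11 = 1.03e-11.

1.03e-11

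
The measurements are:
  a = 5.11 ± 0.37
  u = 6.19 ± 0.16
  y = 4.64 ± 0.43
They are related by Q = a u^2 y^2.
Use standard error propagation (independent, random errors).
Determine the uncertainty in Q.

867

Products/powers → add relative errors in quadrature, weighted by exponent:
  (1·δa/a)² = (1×0.0724)² = 0.00524;  (2·δu/u)² = (2×0.0258)² = 0.00267;  (2·δy/y)² = (2×0.0927)² = 0.0344
δQ/Q = √(0.0423) = 0.206
Q = 4220, so δQ = 0.206 × 4220 = 867.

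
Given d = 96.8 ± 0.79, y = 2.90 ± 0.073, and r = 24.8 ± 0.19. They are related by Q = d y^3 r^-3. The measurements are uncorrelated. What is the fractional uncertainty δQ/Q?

0.0794

Products/powers → add relative errors in quadrature, weighted by exponent:
  (1·δd/d)² = (1×0.00816)² = 6.66e-05;  (3·δy/y)² = (3×0.0252)² = 0.00570;  (-3·δr/r)² = (-3×0.00766)² = 0.000528
δQ/Q = √(0.00630) = 0.0794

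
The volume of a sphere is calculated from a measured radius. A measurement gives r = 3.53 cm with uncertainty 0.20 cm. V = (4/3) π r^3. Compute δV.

31.3 cm^3

V ∝ r^3, so δV/V = |3| · δr/r = 3 × 0.0567 = 0.170.
V = 184 cm^3, so δV = 0.170 × 184 = 31.3 cm^3.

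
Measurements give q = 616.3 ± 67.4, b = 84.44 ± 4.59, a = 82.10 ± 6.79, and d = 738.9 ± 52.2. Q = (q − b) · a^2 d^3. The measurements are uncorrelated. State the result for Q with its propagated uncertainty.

Let u = q − b = 531.9. δu = √(δq² + δb²) = √(4540 + 21.1) = 67.6, so δu/u = 0.127.
Q is then a monomial in u, a, d:
δQ/Q = √((δu/u)² + (2·δa/a)² + (3·δd/d)²) = √(0.0161 + 0.0274 + 0.0449) = 0.297
Q = 1.446e+15, so δQ = 0.297 × 1.446e+15 = 4.3e+14.

(1.446 ± 0.430) × 10^15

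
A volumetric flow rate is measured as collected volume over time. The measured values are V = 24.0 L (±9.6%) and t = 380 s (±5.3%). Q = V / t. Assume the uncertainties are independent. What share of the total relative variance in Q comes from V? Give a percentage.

76.6%

(δQ/Q)² = (1·δV/V)² + (-1·δt/t)²
  V term: (1×0.0960)² = 0.00922
  t term: (-1×0.0530)² = 0.00281
Total = 0.0120. Share from V = 0.00922/0.0120 = 0.766.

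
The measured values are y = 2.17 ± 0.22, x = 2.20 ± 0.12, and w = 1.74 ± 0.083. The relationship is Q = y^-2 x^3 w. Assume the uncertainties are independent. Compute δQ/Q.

Products/powers → add relative errors in quadrature, weighted by exponent:
  (-2·δy/y)² = (-2×0.101)² = 0.0411;  (3·δx/x)² = (3×0.0545)² = 0.0268;  (1·δw/w)² = (1×0.0477)² = 0.00228
δQ/Q = √(0.0702) = 0.265

0.265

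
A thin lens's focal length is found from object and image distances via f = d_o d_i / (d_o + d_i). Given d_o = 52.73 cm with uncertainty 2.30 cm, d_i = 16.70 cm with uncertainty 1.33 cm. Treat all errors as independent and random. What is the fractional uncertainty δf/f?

0.0614

∂f/∂d_o = (d_i/(d_o+d_i))² = 0.0579;  ∂f/∂d_i = (d_o/(d_o+d_i))² = 0.577
δf = √((∂f/∂d_o · δd_o)² + (∂f/∂d_i · δd_i)²) = √(0.0177 + 0.588) = 0.779 cm
f = 12.68 cm, so δf/f = 0.779/12.68 = 0.0614.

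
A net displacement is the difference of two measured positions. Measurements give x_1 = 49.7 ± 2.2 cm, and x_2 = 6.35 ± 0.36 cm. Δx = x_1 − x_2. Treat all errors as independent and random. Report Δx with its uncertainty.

43.4 ± 2.23 cm

Δx is a linear combination, so absolute uncertainties add in quadrature:
  (δx_1)² = 4.84;  (δx_2)² = 0.130
δΔx = √(4.97) = 2.23 cm
Δx = 43.4 cm.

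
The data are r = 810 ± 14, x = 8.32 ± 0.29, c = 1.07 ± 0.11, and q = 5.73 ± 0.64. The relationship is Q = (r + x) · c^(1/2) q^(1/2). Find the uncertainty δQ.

158

Let u = r + x = 818. δu = √(δr² + δx²) = √(196 + 0.0841) = 14.0, so δu/u = 0.0171.
Q is then a monomial in u, c, q:
δQ/Q = √((δu/u)² + (½·δc/c)² + (½·δq/q)²) = √(0.000293 + 0.00264 + 0.00312) = 0.0778
Q = 2030, so δQ = 0.0778 × 2030 = 158.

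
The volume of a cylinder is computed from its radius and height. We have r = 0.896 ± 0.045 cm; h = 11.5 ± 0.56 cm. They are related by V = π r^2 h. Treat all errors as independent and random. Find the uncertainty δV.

Relative error in a monomial: (δV/V)² = Σ (nᵢ · δxᵢ/xᵢ)².
  (2·δr/r)² = (2×0.0502)² = 0.0101;  (1·δh/h)² = (1×0.0487)² = 0.00237
δV/V = √(0.0125) = 0.112
V = 29.0 cm^3, so δV = 0.112 × 29.0 = 3.24 cm^3.

3.24 cm^3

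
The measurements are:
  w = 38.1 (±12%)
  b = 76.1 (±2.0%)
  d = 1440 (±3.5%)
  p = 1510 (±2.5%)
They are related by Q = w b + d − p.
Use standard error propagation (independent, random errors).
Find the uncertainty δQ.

358

Let h = w·b = 2900. δh/h = √((1·δw/w)² + (1·δb/b)²) = √(0.0144 + 0.000400) = 0.122, so δh = 353.
Q = h + d − p: δQ = √(δh² + δd² + δp²) = √(1.24e+05 + 2540 + 1430) = 358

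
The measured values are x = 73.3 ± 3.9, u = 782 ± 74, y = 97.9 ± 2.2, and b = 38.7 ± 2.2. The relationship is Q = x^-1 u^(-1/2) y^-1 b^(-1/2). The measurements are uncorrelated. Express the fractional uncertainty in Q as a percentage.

For a monomial Q ∝ x^-1, u^(-1/2), y^-1, b^(-1/2), fractional errors add in quadrature:
  (-1·δx/x)² = (-1×0.0532)² = 0.00283;  (−½·δu/u)² = (-0.5×0.0946)² = 0.00224;  (-1·δy/y)² = (-1×0.0225)² = 0.000505;  (−½·δb/b)² = (-0.5×0.0568)² = 0.000808
δQ/Q = √(0.00638) = 0.0799

7.99%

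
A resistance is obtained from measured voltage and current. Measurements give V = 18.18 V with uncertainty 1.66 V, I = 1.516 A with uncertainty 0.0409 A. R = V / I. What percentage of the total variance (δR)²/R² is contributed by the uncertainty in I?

8.03%

(δR/R)² = (1·δV/V)² + (-1·δI/I)²
  V term: (1×0.0913)² = 0.00834
  I term: (-1×0.0270)² = 0.000728
Total = 0.00907. Share from I = 0.000728/0.00907 = 0.0803.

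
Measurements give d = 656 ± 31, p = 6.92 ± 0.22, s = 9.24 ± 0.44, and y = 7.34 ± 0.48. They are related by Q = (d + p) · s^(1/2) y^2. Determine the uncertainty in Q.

15300

Let u = d + p = 663. δu = √(δd² + δp²) = √(961 + 0.0484) = 31.0, so δu/u = 0.0468.
Q is then a monomial in u, s, y:
δQ/Q = √((δu/u)² + (½·δs/s)² + (2·δy/y)²) = √(0.00219 + 0.000567 + 0.0171) = 0.141
Q = 1.09e+05, so δQ = 0.141 × 1.09e+05 = 15300.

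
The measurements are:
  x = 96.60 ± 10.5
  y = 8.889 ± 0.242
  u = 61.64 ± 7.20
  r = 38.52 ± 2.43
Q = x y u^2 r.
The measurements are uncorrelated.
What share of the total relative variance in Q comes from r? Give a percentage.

5.60%

(δQ/Q)² = (1·δx/x)² + (1·δy/y)² + (2·δu/u)² + (1·δr/r)²
  x term: (1×0.109)² = 0.0118
  y term: (1×0.0272)² = 0.000741
  u term: (2×0.117)² = 0.0546
  r term: (1×0.0631)² = 0.00398
Total = 0.0711. Share from r = 0.00398/0.0711 = 0.0560.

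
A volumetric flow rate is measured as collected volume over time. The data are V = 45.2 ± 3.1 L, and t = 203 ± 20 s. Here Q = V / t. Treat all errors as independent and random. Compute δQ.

0.0267 L/s

Relative error in a monomial: (δQ/Q)² = Σ (nᵢ · δxᵢ/xᵢ)².
  (1·δV/V)² = (1×0.0686)² = 0.00470;  (-1·δt/t)² = (-1×0.0985)² = 0.00971
δQ/Q = √(0.0144) = 0.120
Q = 0.223 L/s, so δQ = 0.120 × 0.223 = 0.0267 L/s.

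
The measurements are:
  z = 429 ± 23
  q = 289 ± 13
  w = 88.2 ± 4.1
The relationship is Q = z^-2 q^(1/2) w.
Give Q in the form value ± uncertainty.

0.00815 ± 0.000970

For a monomial Q ∝ z^-2, q^(1/2), w, fractional errors add in quadrature:
  (-2·δz/z)² = (-2×0.0536)² = 0.0115;  (½·δq/q)² = (0.5×0.0450)² = 0.000506;  (1·δw/w)² = (1×0.0465)² = 0.00216
δQ/Q = √(0.0142) = 0.119
Q = 0.00815, so δQ = 0.119 × 0.00815 = 0.000970.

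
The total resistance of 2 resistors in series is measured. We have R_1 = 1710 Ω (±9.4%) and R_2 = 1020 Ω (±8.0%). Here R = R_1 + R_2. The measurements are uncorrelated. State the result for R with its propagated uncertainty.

R is a linear combination, so absolute uncertainties add in quadrature:
  (δR_1)² = 25800;  (δR_2)² = 6660
δR = √(32500) = 180 Ω
R = 2730 Ω.

2730 ± 180 Ω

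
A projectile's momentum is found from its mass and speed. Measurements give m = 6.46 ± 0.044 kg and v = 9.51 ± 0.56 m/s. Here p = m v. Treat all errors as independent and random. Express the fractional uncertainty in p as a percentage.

5.93%

Relative error in a monomial: (δp/p)² = Σ (nᵢ · δxᵢ/xᵢ)².
  (1·δm/m)² = (1×0.00681)² = 4.64e-05;  (1·δv/v)² = (1×0.0589)² = 0.00347
δp/p = √(0.00351) = 0.0593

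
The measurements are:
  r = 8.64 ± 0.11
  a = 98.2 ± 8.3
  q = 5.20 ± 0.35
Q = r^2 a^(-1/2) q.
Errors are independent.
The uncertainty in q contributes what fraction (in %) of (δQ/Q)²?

(δQ/Q)² = (2·δr/r)² + (−½·δa/a)² + (1·δq/q)²
  r term: (2×0.0127)² = 0.000648
  a term: (-0.5×0.0845)² = 0.00179
  q term: (1×0.0673)² = 0.00453
Total = 0.00696. Share from q = 0.00453/0.00696 = 0.650.

65.0%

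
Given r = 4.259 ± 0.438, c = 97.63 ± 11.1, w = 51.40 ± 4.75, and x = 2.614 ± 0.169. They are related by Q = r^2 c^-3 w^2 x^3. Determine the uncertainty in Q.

Products/powers → add relative errors in quadrature, weighted by exponent:
  (2·δr/r)² = (2×0.103)² = 0.0423;  (-3·δc/c)² = (-3×0.114)² = 0.116;  (2·δw/w)² = (2×0.0924)² = 0.0342;  (3·δx/x)² = (3×0.0647)² = 0.0376
δQ/Q = √(0.230) = 0.480
Q = 0.9198, so δQ = 0.480 × 0.9198 = 0.442.

0.442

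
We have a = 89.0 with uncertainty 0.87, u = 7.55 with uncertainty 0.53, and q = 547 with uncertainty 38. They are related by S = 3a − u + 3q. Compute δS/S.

0.0600

Each term contributes (cᵢ δxᵢ)² to (δS)²:
  (3·δa)² = 6.81;  (δu)² = 0.281;  (3·δq)² = 13000
δS = √(13000) = 114
S = 1900, so δS/S = 114/1900 = 0.0600.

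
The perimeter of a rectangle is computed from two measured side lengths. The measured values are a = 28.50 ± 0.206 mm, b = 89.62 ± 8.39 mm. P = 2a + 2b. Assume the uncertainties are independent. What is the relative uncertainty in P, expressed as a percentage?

7.11%

Sums and differences: (δP)² = Σ (cᵢ δxᵢ)².
  (2·δa)² = 0.170;  (2·δb)² = 282
δP = √(282) = 16.8 mm
P = 236.2 mm, so δP/P = 16.8/236.2 = 0.0711.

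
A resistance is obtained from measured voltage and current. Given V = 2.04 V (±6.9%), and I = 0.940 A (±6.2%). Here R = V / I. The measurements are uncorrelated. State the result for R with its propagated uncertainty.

2.17 ± 0.201 Ω

Relative error in a monomial: (δR/R)² = Σ (nᵢ · δxᵢ/xᵢ)².
  (1·δV/V)² = (1×0.0690)² = 0.00476;  (-1·δI/I)² = (-1×0.0620)² = 0.00384
δR/R = √(0.00860) = 0.0928
R = 2.17 Ω, so δR = 0.0928 × 2.17 = 0.201 Ω.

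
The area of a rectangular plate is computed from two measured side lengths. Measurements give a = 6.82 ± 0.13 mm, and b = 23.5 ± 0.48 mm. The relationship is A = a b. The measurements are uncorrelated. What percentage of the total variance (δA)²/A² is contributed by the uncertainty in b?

(δA/A)² = (1·δa/a)² + (1·δb/b)²
  a term: (1×0.0191)² = 0.000363
  b term: (1×0.0204)² = 0.000417
Total = 0.000781. Share from b = 0.000417/0.000781 = 0.535.

53.5%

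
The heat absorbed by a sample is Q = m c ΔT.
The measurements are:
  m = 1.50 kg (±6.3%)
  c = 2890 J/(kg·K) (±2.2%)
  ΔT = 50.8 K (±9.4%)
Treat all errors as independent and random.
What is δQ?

Each factor contributes (exponent × relative error)² to (δQ/Q)²:
  (1·δm/m)² = (1×0.0630)² = 0.00397;  (1·δc/c)² = (1×0.0220)² = 0.000484;  (1·δΔT/ΔT)² = (1×0.0940)² = 0.00884
δQ/Q = √(0.0133) = 0.115
Q = 2.2e+05 J, so δQ = 0.115 × 2.2e+05 = 25400 J.

25400 J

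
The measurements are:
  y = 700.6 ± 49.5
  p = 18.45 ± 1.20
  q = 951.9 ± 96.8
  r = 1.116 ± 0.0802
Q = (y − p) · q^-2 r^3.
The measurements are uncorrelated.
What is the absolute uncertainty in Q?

0.000319

Let u = y − p = 682.1. δu = √(δy² + δp²) = √(2450 + 1.44) = 49.5, so δu/u = 0.0726.
Q is then a monomial in u, q, r:
δQ/Q = √((δu/u)² + (-2·δq/q)² + (3·δr/r)²) = √(0.00527 + 0.0414 + 0.0465) = 0.305
Q = 0.001046, so δQ = 0.305 × 0.001046 = 0.000319.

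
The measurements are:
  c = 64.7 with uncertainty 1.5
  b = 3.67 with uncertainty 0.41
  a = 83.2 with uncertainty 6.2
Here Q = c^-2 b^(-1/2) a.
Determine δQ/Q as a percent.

Relative error in a monomial: (δQ/Q)² = Σ (nᵢ · δxᵢ/xᵢ)².
  (-2·δc/c)² = (-2×0.0232)² = 0.00215;  (−½·δb/b)² = (-0.5×0.112)² = 0.00312;  (1·δa/a)² = (1×0.0745)² = 0.00555
δQ/Q = √(0.0108) = 0.104

10.4%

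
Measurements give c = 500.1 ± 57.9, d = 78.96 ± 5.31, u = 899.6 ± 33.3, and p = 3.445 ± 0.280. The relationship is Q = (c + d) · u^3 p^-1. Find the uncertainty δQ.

2.08e+10

Let w = c + d = 579.1. δw = √(δc² + δd²) = √(3350 + 28.2) = 58.1, so δw/w = 0.100.
Q is then a monomial in w, u, p:
δQ/Q = √((δw/w)² + (3·δu/u)² + (-1·δp/p)²) = √(0.0101 + 0.0123 + 0.00661) = 0.170
Q = 1.224e+11, so δQ = 0.170 × 1.224e+11 = 2.08e+10.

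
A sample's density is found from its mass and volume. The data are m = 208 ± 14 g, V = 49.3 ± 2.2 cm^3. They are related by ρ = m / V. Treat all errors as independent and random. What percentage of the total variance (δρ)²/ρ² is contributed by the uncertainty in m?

(δρ/ρ)² = (1·δm/m)² + (-1·δV/V)²
  m term: (1×0.0673)² = 0.00453
  V term: (-1×0.0446)² = 0.00199
Total = 0.00652. Share from m = 0.00453/0.00652 = 0.695.

69.5%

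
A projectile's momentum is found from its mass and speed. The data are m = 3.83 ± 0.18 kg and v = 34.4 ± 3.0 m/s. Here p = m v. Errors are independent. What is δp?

Each factor contributes (exponent × relative error)² to (δp/p)²:
  (1·δm/m)² = (1×0.0470)² = 0.00221;  (1·δv/v)² = (1×0.0872)² = 0.00761
δp/p = √(0.00981) = 0.0991
p = 132 kg·m/s, so δp = 0.0991 × 132 = 13.1 kg·m/s.

13.1 kg·m/s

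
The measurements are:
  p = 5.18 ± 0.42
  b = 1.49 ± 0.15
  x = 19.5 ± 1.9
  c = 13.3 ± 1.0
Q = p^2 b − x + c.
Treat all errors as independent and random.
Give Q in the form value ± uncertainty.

33.8 ± 7.93

Let w = p^2·b = 40.0. δw/w = √((2·δp/p)² + (1·δb/b)²) = √(0.0263 + 0.0101) = 0.191, so δw = 7.63.
Q = w − x + c: δQ = √(δw² + δx² + δc²) = √(58.2 + 3.61 + 1.00) = 7.93
Q = 33.8.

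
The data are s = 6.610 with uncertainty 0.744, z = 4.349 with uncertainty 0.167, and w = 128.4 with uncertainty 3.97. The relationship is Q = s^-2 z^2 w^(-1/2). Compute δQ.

Each factor contributes (exponent × relative error)² to (δQ/Q)²:
  (-2·δs/s)² = (-2×0.113)² = 0.0507;  (2·δz/z)² = (2×0.0384)² = 0.00590;  (−½·δw/w)² = (-0.5×0.0309)² = 0.000239
δQ/Q = √(0.0568) = 0.238
Q = 0.03820, so δQ = 0.238 × 0.03820 = 0.00911.

0.00911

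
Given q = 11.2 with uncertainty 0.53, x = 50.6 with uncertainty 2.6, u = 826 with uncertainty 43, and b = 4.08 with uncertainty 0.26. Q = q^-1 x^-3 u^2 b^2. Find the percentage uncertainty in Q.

Q is a product of powers, so relative uncertainties combine in quadrature:
  (-1·δq/q)² = (-1×0.0473)² = 0.00224;  (-3·δx/x)² = (-3×0.0514)² = 0.0238;  (2·δu/u)² = (2×0.0521)² = 0.0108;  (2·δb/b)² = (2×0.0637)² = 0.0162
δQ/Q = √(0.0531) = 0.230

23.0%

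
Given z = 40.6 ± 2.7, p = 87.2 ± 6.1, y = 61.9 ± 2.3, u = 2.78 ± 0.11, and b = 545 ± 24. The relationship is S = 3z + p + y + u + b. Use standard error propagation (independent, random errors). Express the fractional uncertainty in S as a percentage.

Absolute uncertainties add in quadrature for a linear combination:
  (3·δz)² = 65.6;  (δp)² = 37.2;  (δy)² = 5.29;  (δu)² = 0.0121;  (δb)² = 576
δS = √(684) = 26.2
S = 819, so δS/S = 26.2/819 = 0.0319.

3.19%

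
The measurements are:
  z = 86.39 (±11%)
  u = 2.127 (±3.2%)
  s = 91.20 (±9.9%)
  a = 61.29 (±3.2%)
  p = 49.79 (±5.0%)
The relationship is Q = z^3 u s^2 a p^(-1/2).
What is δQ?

3.85e+10

Products/powers → add relative errors in quadrature, weighted by exponent:
  (3·δz/z)² = (3×0.110)² = 0.109;  (1·δu/u)² = (1×0.0320)² = 0.00102;  (2·δs/s)² = (2×0.0990)² = 0.0392;  (1·δa/a)² = (1×0.0320)² = 0.00102;  (−½·δp/p)² = (-0.5×0.0500)² = 0.000625
δQ/Q = √(0.151) = 0.388
Q = 9.908e+10, so δQ = 0.388 × 9.908e+10 = 3.85e+10.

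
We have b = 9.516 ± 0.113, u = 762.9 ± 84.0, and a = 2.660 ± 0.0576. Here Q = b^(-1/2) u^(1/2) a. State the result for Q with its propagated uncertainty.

Relative error in a monomial: (δQ/Q)² = Σ (nᵢ · δxᵢ/xᵢ)².
  (−½·δb/b)² = (-0.5×0.0119)² = 3.53e-05;  (½·δu/u)² = (0.5×0.110)² = 0.00303;  (1·δa/a)² = (1×0.0217)² = 0.000469
δQ/Q = √(0.00353) = 0.0595
Q = 23.82, so δQ = 0.0595 × 23.82 = 1.42.

23.82 ± 1.42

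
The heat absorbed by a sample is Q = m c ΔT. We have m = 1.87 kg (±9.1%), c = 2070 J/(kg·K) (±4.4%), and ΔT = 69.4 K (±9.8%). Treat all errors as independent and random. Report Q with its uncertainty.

(2.69 ± 0.378) × 10^5 J

For a monomial Q ∝ m, c, ΔT, fractional errors add in quadrature:
  (1·δm/m)² = (1×0.0910)² = 0.00828;  (1·δc/c)² = (1×0.0440)² = 0.00194;  (1·δΔT/ΔT)² = (1×0.0980)² = 0.00960
δQ/Q = √(0.0198) = 0.141
Q = 2.69e+05 J, so δQ = 0.141 × 2.69e+05 = 37800 J.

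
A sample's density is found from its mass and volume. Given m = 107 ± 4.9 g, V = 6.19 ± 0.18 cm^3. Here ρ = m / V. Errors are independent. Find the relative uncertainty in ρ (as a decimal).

0.0542

Relative error in a monomial: (δρ/ρ)² = Σ (nᵢ · δxᵢ/xᵢ)².
  (1·δm/m)² = (1×0.0458)² = 0.00210;  (-1·δV/V)² = (-1×0.0291)² = 0.000846
δρ/ρ = √(0.00294) = 0.0542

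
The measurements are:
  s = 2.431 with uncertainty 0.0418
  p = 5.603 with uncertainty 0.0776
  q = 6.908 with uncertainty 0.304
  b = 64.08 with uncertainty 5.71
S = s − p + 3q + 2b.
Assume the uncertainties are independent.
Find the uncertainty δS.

For a sum/difference, combine absolute errors in quadrature:
  (δs)² = 0.00175;  (δp)² = 0.00602;  (3·δq)² = 0.832;  (2·δb)² = 130
δS = √(131) = 11.5

11.5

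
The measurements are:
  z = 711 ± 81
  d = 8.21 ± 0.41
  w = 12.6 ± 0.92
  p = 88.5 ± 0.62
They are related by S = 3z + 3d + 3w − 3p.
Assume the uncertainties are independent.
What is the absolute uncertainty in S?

243

Absolute uncertainties add in quadrature for a linear combination:
  (3·δz)² = 59000;  (3·δd)² = 1.51;  (3·δw)² = 7.62;  (3·δp)² = 3.46
δS = √(59100) = 243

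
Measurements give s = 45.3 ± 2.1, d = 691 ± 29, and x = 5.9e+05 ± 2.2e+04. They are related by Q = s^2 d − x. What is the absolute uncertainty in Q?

1.46e+05

Let p = s^2·d = 1.42e+06. δp/p = √((2·δs/s)² + (1·δd/d)²) = √(0.00860 + 0.00176) = 0.102, so δp = 1.44e+05.
Q = p − x: δQ = √(δp² + δx²) = √(2.08e+10 + 4.84e+08) = 1.46e+05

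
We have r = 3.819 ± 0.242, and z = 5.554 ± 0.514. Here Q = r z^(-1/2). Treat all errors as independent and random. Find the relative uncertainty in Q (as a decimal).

Since Q is a product/quotient, work with relative uncertainties:
  (1·δr/r)² = (1×0.0634)² = 0.00402;  (−½·δz/z)² = (-0.5×0.0925)² = 0.00214
δQ/Q = √(0.00616) = 0.0785

0.0785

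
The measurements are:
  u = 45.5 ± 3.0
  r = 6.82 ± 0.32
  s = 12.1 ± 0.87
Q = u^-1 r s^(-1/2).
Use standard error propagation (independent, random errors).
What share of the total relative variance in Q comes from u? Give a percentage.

55.4%

(δQ/Q)² = (-1·δu/u)² + (1·δr/r)² + (−½·δs/s)²
  u term: (-1×0.0659)² = 0.00435
  r term: (1×0.0469)² = 0.00220
  s term: (-0.5×0.0719)² = 0.00129
Total = 0.00784. Share from u = 0.00435/0.00784 = 0.554.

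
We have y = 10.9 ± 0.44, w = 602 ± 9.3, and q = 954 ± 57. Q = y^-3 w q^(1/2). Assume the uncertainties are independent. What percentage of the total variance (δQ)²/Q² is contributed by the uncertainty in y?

(δQ/Q)² = (-3·δy/y)² + (1·δw/w)² + (½·δq/q)²
  y term: (-3×0.0404)² = 0.0147
  w term: (1×0.0154)² = 0.000239
  q term: (0.5×0.0597)² = 0.000892
Total = 0.0158. Share from y = 0.0147/0.0158 = 0.928.

92.8%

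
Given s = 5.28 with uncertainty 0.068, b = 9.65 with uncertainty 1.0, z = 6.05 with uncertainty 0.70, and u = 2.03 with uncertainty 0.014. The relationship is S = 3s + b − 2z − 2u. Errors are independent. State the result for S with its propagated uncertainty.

Sums and differences: (δS)² = Σ (cᵢ δxᵢ)².
  (3·δs)² = 0.0416;  (δb)² = 1.00;  (2·δz)² = 1.96;  (2·δu)² = 0.000784
δS = √(3.00) = 1.73
S = 9.33.

9.33 ± 1.73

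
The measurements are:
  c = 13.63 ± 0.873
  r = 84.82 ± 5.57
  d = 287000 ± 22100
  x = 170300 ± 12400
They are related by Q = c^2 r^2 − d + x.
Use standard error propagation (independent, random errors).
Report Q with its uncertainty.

(1.220 ± 0.247) × 10^6

Let p = c^2·r^2 = 1.337e+06. δp/p = √((2·δc/c)² + (2·δr/r)²) = √(0.0164 + 0.0172) = 0.183, so δp = 2.45e+05.
Q = p − d + x: δQ = √(δp² + δd² + δx²) = √(6.01e+10 + 4.88e+08 + 1.54e+08) = 2.47e+05
Q = 1.22e+06.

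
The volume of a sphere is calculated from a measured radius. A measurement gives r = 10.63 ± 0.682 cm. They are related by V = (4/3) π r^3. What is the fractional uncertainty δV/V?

V ∝ r^3, so δV/V = |3| · δr/r = 3 × 0.0642 = 0.192.

0.192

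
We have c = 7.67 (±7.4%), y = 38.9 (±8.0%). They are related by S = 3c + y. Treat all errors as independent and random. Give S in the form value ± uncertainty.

61.9 ± 3.55

S is a linear combination, so absolute uncertainties add in quadrature:
  (3·δc)² = 2.90;  (δy)² = 9.68
δS = √(12.6) = 3.55
S = 61.9.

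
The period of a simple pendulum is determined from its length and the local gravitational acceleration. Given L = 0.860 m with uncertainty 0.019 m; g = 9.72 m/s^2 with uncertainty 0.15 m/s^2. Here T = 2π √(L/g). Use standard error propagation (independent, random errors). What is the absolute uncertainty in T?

0.0252 s

T is a product of powers, so relative uncertainties combine in quadrature:
  (½·δL/L)² = (0.5×0.0221)² = 0.000122;  (−½·δg/g)² = (-0.5×0.0154)² = 5.95e-05
δT/T = √(0.000182) = 0.0135
T = 1.87 s, so δT = 0.0135 × 1.87 = 0.0252 s.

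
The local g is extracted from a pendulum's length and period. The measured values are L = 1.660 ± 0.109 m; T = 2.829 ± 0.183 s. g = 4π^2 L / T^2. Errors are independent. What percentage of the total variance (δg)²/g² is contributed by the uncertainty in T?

79.5%

(δg/g)² = (1·δL/L)² + (-2·δT/T)²
  L term: (1×0.0657)² = 0.00431
  T term: (-2×0.0647)² = 0.0167
Total = 0.0210. Share from T = 0.0167/0.0210 = 0.795.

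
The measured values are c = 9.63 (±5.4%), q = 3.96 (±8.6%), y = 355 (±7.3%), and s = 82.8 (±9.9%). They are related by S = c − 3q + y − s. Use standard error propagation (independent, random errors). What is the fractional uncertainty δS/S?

Absolute uncertainties add in quadrature for a linear combination:
  (δc)² = 0.270;  (3·δq)² = 1.04;  (δy)² = 672;  (δs)² = 67.2
δS = √(740) = 27.2
S = 270, so δS/S = 27.2/270 = 0.101.

0.101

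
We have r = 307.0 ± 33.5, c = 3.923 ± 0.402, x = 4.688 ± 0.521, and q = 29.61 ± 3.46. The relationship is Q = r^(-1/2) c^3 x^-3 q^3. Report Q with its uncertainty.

Relative error in a monomial: (δQ/Q)² = Σ (nᵢ · δxᵢ/xᵢ)².
  (−½·δr/r)² = (-0.5×0.109)² = 0.00298;  (3·δc/c)² = (3×0.102)² = 0.0945;  (-3·δx/x)² = (-3×0.111)² = 0.111;  (3·δq/q)² = (3×0.117)² = 0.123
δQ/Q = √(0.332) = 0.576
Q = 868.2, so δQ = 0.576 × 868.2 = 500.

868.2 ± 500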